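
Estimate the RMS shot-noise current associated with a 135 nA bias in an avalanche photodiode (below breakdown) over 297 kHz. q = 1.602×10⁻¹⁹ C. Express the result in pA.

113 pA

I_n = √(2qI·B)
2qI·B = 2 × 1.602×10⁻¹⁹ × 1.35×10⁻⁷ × 2.97×10⁵ = 1.28×10⁻²⁰ A²
I_n = √(1.28×10⁻²⁰) = 1.13×10⁻¹⁰ A = 113 pA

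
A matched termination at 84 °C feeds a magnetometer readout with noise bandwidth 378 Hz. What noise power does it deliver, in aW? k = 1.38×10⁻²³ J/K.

1.86 aW

T = 84 °C + 273.15 = 357.15 K
P_n = kTB = 1.38×10⁻²³ × 357.15 × 3.78×10² = 1.86×10⁻¹⁸ W = 1.86 aW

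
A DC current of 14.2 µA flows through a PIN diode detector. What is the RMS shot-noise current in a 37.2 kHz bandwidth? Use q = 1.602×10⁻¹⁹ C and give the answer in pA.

I_n = √(2qI·B)
2qI·B = 2 × 1.602×10⁻¹⁹ × 1.42×10⁻⁵ × 3.72×10⁴ = 1.69×10⁻¹⁹ A²
I_n = √(1.69×10⁻¹⁹) = 4.11×10⁻¹⁰ A = 411 pA

411 pA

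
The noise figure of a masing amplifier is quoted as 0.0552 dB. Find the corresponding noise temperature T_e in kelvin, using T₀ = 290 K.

3.71 K

F = 10^(0.0552/10) = 1.01279
T_e = (F − 1)·T₀ = (1.01279 − 1) × 290 = 3.71 K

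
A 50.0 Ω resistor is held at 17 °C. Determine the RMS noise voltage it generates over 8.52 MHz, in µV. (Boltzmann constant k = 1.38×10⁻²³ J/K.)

2.61 µV

T = 17 °C + 273.15 = 290.15 K
V_n = √(4kTRB)
4kTRB = 4 × 1.38×10⁻²³ × 290.15 × 5.00×10¹ × 8.52×10⁶ = 6.82×10⁻¹² V²
V_n = √(6.82×10⁻¹²) = 2.61×10⁻⁶ V = 2.61 µV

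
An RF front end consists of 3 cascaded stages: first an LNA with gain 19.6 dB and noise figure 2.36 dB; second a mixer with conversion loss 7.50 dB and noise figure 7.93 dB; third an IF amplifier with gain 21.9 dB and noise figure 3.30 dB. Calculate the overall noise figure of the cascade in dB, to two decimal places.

Convert to linear (a loss of L dB is a gain of −L dB): F_i = 10^(NF_i/10), G_i = 10^(G_i,dB/10)
  Stage 1: F_1 = 10^(2.36/10) = 1.722, G_1 = 10^(19.6/10) = 91.20
  Stage 2: F_2 = 10^(7.93/10) = 6.209, G_2 = 10^(−7.50/10) = 0.1778
  Stage 3: F_3 = 10^(3.30/10) = 2.138, G_3 = 10^(21.9/10) = 154.9
Friis cascade:
  F = 1.722 + (6.209 − 1)/91.20 + (2.138 − 1)/16.22 = 1.849
NF = 10 log₁₀(1.849) = 2.67 dB

2.67 dB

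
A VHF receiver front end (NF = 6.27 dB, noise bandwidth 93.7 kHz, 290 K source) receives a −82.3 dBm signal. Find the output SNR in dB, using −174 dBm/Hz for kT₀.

35.7 dB

Noise floor: N = −174 + 10 log₁₀(B) + NF
10 log₁₀(9.37×10⁴) = 49.72 dB
N = −174 + 49.72 + 6.27 = −118.01 dBm
SNR = P_sig − N = −82.3 − (−118.01) = 35.71 dB → 35.7 dB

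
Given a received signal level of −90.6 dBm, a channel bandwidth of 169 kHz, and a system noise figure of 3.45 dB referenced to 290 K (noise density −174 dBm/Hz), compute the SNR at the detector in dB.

Noise floor: N = −174 + 10 log₁₀(B) + NF
10 log₁₀(1.69×10⁵) = 52.28 dB
N = −174 + 52.28 + 3.45 = −118.27 dBm
SNR = P_sig − N = −90.6 − (−118.27) = 27.67 dB → 27.7 dB

27.7 dB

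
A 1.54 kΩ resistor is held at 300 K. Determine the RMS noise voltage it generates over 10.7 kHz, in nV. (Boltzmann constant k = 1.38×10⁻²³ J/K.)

522 nV

V_n = √(4kTRB)
4kTRB = 4 × 1.38×10⁻²³ × 300 × 1.54×10³ × 1.07×10⁴ = 2.73×10⁻¹³ V²
V_n = √(2.73×10⁻¹³) = 5.22×10⁻⁷ V = 522 nV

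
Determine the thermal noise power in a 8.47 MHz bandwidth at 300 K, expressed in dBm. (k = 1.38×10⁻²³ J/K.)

−104.6 dBm

P_n = kTB = 1.38×10⁻²³ × 300 × 8.47×10⁶ = 3.51×10⁻¹⁴ W
In dBm: 10 log₁₀(3.51×10⁻¹⁴ / 10⁻³) = −104.6 dBm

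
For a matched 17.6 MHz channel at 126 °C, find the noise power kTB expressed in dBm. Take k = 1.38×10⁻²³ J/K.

T = 126 °C + 273.15 = 399.15 K
P_n = kTB = 1.38×10⁻²³ × 399.15 × 1.76×10⁷ = 9.69×10⁻¹⁴ W
In dBm: 10 log₁₀(9.69×10⁻¹⁴ / 10⁻³) = −100.1 dBm

−100.1 dBm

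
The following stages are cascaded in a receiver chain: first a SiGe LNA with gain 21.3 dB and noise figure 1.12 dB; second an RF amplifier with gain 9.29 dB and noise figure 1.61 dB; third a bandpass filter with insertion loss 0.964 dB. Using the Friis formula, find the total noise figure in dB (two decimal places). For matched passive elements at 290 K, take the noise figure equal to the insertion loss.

1.13 dB

Convert to linear (a loss of L dB is a gain of −L dB): F_i = 10^(NF_i/10), G_i = 10^(G_i,dB/10)
  Stage 1: F_1 = 10^(1.12/10) = 1.294, G_1 = 10^(21.3/10) = 134.9
  Stage 2: F_2 = 10^(1.61/10) = 1.449, G_2 = 10^(9.29/10) = 8.492
  Stage 3: F_3 = 10^(0.964/10) = 1.249, G_3 = 10^(−0.964/10) = 0.8009
Friis cascade:
  F = 1.294 + (1.449 − 1)/134.9 + (1.249 − 1)/1146 = 1.298
NF = 10 log₁₀(1.298) = 1.13 dB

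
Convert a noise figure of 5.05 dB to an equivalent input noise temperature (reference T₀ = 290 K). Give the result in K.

F = 10^(5.05/10) = 3.1989
T_e = (F − 1)·T₀ = (3.1989 − 1) × 290 = 638 K

638 K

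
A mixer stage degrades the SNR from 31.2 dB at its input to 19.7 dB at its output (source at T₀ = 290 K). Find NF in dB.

NF (dB) = SNR_in(dB) − SNR_out(dB) when the source is at T₀
NF = 31.2 − 19.7 = 11.5 dB

11.5 dB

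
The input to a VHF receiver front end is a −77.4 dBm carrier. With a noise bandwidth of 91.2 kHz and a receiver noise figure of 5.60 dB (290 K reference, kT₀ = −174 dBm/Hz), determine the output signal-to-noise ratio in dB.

41.4 dB

Noise floor: N = −174 + 10 log₁₀(B) + NF
10 log₁₀(9.12×10⁴) = 49.6 dB
N = −174 + 49.6 + 5.60 = −118.80 dBm
SNR = P_sig − N = −77.4 − (−118.80) = 41.40 dB → 41.4 dB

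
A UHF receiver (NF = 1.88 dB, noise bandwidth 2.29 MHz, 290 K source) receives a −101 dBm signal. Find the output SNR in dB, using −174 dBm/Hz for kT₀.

7.5 dB

Noise floor: N = −174 + 10 log₁₀(B) + NF
10 log₁₀(2.29×10⁶) = 63.6 dB
N = −174 + 63.6 + 1.88 = −108.52 dBm
SNR = P_sig − N = −101 − (−108.52) = 7.52 dB → 7.5 dB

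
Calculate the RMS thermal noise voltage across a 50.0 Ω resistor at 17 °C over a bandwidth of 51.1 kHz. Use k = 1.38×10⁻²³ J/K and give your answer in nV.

T = 17 °C + 273.15 = 290.15 K
V_n = √(4kTRB)
4kTRB = 4 × 1.38×10⁻²³ × 290.15 × 5.00×10¹ × 5.11×10⁴ = 4.09×10⁻¹⁴ V²
V_n = √(4.09×10⁻¹⁴) = 2.02×10⁻⁷ V = 202 nV

202 nV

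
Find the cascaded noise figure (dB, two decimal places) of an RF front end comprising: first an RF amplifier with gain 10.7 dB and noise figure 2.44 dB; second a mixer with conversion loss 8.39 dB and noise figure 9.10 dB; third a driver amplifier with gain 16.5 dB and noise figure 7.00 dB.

6.74 dB

Convert to linear (a loss of L dB is a gain of −L dB): F_i = 10^(NF_i/10), G_i = 10^(G_i,dB/10)
  Stage 1: F_1 = 10^(2.44/10) = 1.754, G_1 = 10^(10.7/10) = 11.75
  Stage 2: F_2 = 10^(9.10/10) = 8.128, G_2 = 10^(−8.39/10) = 0.1449
  Stage 3: F_3 = 10^(7.00/10) = 5.012, G_3 = 10^(16.5/10) = 44.67
Friis cascade:
  F = 1.754 + (8.128 − 1)/11.75 + (5.012 − 1)/1.702 = 4.718
NF = 10 log₁₀(4.718) = 6.74 dB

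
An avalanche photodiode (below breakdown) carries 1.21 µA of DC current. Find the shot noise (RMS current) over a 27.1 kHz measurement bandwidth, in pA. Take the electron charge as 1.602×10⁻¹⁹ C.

I_n = √(2qI·B)
2qI·B = 2 × 1.602×10⁻¹⁹ × 1.21×10⁻⁶ × 2.71×10⁴ = 1.05×10⁻²⁰ A²
I_n = √(1.05×10⁻²⁰) = 1.02×10⁻¹⁰ A = 102 pA

102 pA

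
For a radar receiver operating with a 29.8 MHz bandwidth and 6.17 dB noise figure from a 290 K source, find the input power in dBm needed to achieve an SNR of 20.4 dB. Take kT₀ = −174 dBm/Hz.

−72.7 dBm

Sensitivity = −174 + 10 log₁₀(B) + NF + SNR_min
= −174 + 74.74 + 6.17 + 20.4
= −72.69 dBm → −72.7 dBm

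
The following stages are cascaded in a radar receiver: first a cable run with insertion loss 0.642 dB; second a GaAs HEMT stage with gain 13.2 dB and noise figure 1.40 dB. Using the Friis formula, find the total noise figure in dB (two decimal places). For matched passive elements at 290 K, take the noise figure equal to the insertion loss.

2.04 dB

Convert to linear (a loss of L dB is a gain of −L dB): F_i = 10^(NF_i/10), G_i = 10^(G_i,dB/10)
  Stage 1: F_1 = 10^(0.642/10) = 1.159, G_1 = 10^(−0.642/10) = 0.8626
  Stage 2: F_2 = 10^(1.40/10) = 1.380, G_2 = 10^(13.2/10) = 20.89
Friis cascade:
  F = 1.159 + (1.380 − 1)/0.8626 = 1.600
NF = 10 log₁₀(1.600) = 2.04 dB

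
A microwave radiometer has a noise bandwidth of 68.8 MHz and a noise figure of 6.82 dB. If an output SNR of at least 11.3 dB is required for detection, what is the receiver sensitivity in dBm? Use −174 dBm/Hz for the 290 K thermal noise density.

Sensitivity = −174 + 10 log₁₀(B) + NF + SNR_min
= −174 + 78.38 + 6.82 + 11.3
= −77.50 dBm → −77.5 dBm

−77.5 dBm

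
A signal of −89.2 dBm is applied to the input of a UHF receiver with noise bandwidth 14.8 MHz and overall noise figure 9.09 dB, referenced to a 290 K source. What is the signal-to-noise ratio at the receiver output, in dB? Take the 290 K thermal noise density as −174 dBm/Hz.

4.0 dB

Noise floor: N = −174 + 10 log₁₀(B) + NF
10 log₁₀(1.48×10⁷) = 71.7 dB
N = −174 + 71.7 + 9.09 = −93.21 dBm
SNR = P_sig − N = −89.2 − (−93.21) = 4.01 dB → 4.0 dB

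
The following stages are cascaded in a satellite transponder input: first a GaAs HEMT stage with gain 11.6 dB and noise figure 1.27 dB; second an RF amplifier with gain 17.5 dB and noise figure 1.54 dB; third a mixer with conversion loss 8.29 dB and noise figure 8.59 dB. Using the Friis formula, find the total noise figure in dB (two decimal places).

1.39 dB

Convert to linear (a loss of L dB is a gain of −L dB): F_i = 10^(NF_i/10), G_i = 10^(G_i,dB/10)
  Stage 1: F_1 = 10^(1.27/10) = 1.340, G_1 = 10^(11.6/10) = 14.45
  Stage 2: F_2 = 10^(1.54/10) = 1.426, G_2 = 10^(17.5/10) = 56.23
  Stage 3: F_3 = 10^(8.59/10) = 7.228, G_3 = 10^(−8.29/10) = 0.1483
Friis cascade:
  F = 1.340 + (1.426 − 1)/14.45 + (7.228 − 1)/812.8 = 1.377
NF = 10 log₁₀(1.377) = 1.39 dB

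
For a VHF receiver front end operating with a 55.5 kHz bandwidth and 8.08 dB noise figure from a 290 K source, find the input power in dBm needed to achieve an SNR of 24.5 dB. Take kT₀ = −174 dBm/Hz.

Sensitivity = −174 + 10 log₁₀(B) + NF + SNR_min
= −174 + 47.44 + 8.08 + 24.5
= −93.98 dBm → −94.0 dBm

−94.0 dBm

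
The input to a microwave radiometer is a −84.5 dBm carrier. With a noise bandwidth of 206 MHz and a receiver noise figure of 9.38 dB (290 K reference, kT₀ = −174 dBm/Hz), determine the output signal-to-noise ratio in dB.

Noise floor: N = −174 + 10 log₁₀(B) + NF
10 log₁₀(2.06×10⁸) = 83.14 dB
N = −174 + 83.14 + 9.38 = −81.48 dBm
SNR = P_sig − N = −84.5 − (−81.48) = −3.02 dB → −3.0 dB

−3.0 dB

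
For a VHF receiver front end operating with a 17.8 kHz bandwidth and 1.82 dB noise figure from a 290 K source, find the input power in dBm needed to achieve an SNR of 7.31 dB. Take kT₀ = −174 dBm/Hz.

−122.4 dBm

Sensitivity = −174 + 10 log₁₀(B) + NF + SNR_min
= −174 + 42.5 + 1.82 + 7.31
= −122.37 dBm → −122.4 dBm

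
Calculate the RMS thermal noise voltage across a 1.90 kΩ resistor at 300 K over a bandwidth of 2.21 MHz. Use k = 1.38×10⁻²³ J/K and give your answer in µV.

V_n = √(4kTRB)
4kTRB = 4 × 1.38×10⁻²³ × 300 × 1.90×10³ × 2.21×10⁶ = 6.95×10⁻¹¹ V²
V_n = √(6.95×10⁻¹¹) = 8.34×10⁻⁶ V = 8.34 µV

8.34 µV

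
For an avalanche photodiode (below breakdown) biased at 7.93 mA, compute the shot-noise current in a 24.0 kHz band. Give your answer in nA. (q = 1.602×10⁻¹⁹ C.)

7.81 nA

I_n = √(2qI·B)
2qI·B = 2 × 1.602×10⁻¹⁹ × 7.93×10⁻³ × 2.40×10⁴ = 6.10×10⁻¹⁷ A²
I_n = √(6.10×10⁻¹⁷) = 7.81×10⁻⁹ A = 7.81 nA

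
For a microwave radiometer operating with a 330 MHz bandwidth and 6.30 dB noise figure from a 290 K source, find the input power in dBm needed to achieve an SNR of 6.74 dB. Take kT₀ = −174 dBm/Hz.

Sensitivity = −174 + 10 log₁₀(B) + NF + SNR_min
= −174 + 85.19 + 6.30 + 6.74
= −75.77 dBm → −75.8 dBm

−75.8 dBm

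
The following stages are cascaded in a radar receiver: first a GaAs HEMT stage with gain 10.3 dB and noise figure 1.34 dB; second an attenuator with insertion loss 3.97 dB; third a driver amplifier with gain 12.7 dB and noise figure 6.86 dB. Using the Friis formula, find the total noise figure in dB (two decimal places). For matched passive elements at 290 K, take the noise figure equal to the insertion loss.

3.80 dB

Convert to linear (a loss of L dB is a gain of −L dB): F_i = 10^(NF_i/10), G_i = 10^(G_i,dB/10)
  Stage 1: F_1 = 10^(1.34/10) = 1.361, G_1 = 10^(10.3/10) = 10.72
  Stage 2: F_2 = 10^(3.97/10) = 2.495, G_2 = 10^(−3.97/10) = 0.4009
  Stage 3: F_3 = 10^(6.86/10) = 4.853, G_3 = 10^(12.7/10) = 18.62
Friis cascade:
  F = 1.361 + (2.495 − 1)/10.72 + (4.853 − 1)/4.295 = 2.398
NF = 10 log₁₀(2.398) = 3.80 dB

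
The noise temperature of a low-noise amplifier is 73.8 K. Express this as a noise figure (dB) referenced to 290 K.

0.985 dB

F = 1 + T_e/T₀ = 1 + 73.8/290 = 1.25448
NF = 10 log₁₀(1.25448) = 0.985 dB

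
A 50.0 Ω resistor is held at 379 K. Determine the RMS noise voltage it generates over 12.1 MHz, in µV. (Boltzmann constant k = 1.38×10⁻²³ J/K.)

V_n = √(4kTRB)
4kTRB = 4 × 1.38×10⁻²³ × 379 × 5.00×10¹ × 1.21×10⁷ = 1.27×10⁻¹¹ V²
V_n = √(1.27×10⁻¹¹) = 3.56×10⁻⁶ V = 3.56 µV

3.56 µV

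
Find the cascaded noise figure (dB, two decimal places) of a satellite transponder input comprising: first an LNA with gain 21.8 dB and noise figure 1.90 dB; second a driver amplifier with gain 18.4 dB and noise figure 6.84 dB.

Convert to linear (a loss of L dB is a gain of −L dB): F_i = 10^(NF_i/10), G_i = 10^(G_i,dB/10)
  Stage 1: F_1 = 10^(1.90/10) = 1.549, G_1 = 10^(21.8/10) = 151.4
  Stage 2: F_2 = 10^(6.84/10) = 4.831, G_2 = 10^(18.4/10) = 69.18
Friis cascade:
  F = 1.549 + (4.831 − 1)/151.4 = 1.574
NF = 10 log₁₀(1.574) = 1.97 dB

1.97 dB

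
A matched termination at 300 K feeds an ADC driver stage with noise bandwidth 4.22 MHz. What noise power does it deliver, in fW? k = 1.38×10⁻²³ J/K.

P_n = kTB = 1.38×10⁻²³ × 300 × 4.22×10⁶ = 1.75×10⁻¹⁴ W = 17.5 fW

17.5 fW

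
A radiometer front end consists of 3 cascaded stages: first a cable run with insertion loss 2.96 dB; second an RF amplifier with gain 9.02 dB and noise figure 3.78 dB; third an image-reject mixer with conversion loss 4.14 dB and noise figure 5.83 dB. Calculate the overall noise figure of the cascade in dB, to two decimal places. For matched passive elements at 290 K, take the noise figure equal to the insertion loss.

7.34 dB

Convert to linear (a loss of L dB is a gain of −L dB): F_i = 10^(NF_i/10), G_i = 10^(G_i,dB/10)
  Stage 1: F_1 = 10^(2.96/10) = 1.977, G_1 = 10^(−2.96/10) = 0.5058
  Stage 2: F_2 = 10^(3.78/10) = 2.388, G_2 = 10^(9.02/10) = 7.980
  Stage 3: F_3 = 10^(5.83/10) = 3.828, G_3 = 10^(−4.14/10) = 0.3855
Friis cascade:
  F = 1.977 + (2.388 − 1)/0.5058 + (3.828 − 1)/4.036 = 5.421
NF = 10 log₁₀(5.421) = 7.34 dB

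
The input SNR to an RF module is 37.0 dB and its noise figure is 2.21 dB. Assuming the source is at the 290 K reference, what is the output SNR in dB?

34.79 dB

By definition F = SNR_in/SNR_out, so in dB: SNR_out = SNR_in − NF
SNR_out = 37.0 − 2.21 = 34.79 dB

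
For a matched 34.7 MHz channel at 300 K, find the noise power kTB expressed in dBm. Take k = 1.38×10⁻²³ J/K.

P_n = kTB = 1.38×10⁻²³ × 300 × 3.47×10⁷ = 1.44×10⁻¹³ W
In dBm: 10 log₁₀(1.44×10⁻¹³ / 10⁻³) = −98.4 dBm

−98.4 dBm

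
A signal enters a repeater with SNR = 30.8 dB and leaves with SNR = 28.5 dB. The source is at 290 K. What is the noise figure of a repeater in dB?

2.3 dB

NF (dB) = SNR_in(dB) − SNR_out(dB) when the source is at T₀
NF = 30.8 − 28.5 = 2.3 dB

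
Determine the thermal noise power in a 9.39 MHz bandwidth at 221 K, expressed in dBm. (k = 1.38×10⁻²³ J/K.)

−105.4 dBm

P_n = kTB = 1.38×10⁻²³ × 221 × 9.39×10⁶ = 2.86×10⁻¹⁴ W
In dBm: 10 log₁₀(2.86×10⁻¹⁴ / 10⁻³) = −105.4 dBm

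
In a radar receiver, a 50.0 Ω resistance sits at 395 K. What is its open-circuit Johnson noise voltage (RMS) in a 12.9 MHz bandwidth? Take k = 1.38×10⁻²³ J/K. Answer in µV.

V_n = √(4kTRB)
4kTRB = 4 × 1.38×10⁻²³ × 395 × 5.00×10¹ × 1.29×10⁷ = 1.41×10⁻¹¹ V²
V_n = √(1.41×10⁻¹¹) = 3.75×10⁻⁶ V = 3.75 µV

3.75 µV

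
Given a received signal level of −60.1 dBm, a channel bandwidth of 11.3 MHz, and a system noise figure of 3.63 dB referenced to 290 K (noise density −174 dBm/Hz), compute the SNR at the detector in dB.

39.7 dB

Noise floor: N = −174 + 10 log₁₀(B) + NF
10 log₁₀(1.13×10⁷) = 70.53 dB
N = −174 + 70.53 + 3.63 = −99.84 dBm
SNR = P_sig − N = −60.1 − (−99.84) = 39.74 dB → 39.7 dB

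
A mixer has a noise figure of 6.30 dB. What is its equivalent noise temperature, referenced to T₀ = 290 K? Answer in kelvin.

F = 10^(6.30/10) = 4.2658
T_e = (F − 1)·T₀ = (4.2658 − 1) × 290 = 947 K

947 K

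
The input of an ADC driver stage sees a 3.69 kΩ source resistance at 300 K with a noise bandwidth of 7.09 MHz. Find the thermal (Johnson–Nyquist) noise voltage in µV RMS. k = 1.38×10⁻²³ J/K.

V_n = √(4kTRB)
4kTRB = 4 × 1.38×10⁻²³ × 300 × 3.69×10³ × 7.09×10⁶ = 4.33×10⁻¹⁰ V²
V_n = √(4.33×10⁻¹⁰) = 2.08×10⁻⁵ V = 20.8 µV

20.8 µV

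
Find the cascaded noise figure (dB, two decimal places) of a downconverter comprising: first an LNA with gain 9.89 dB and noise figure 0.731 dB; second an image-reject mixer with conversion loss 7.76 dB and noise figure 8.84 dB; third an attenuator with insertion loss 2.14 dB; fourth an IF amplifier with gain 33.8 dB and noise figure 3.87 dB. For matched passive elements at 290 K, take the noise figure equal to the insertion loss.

Convert to linear (a loss of L dB is a gain of −L dB): F_i = 10^(NF_i/10), G_i = 10^(G_i,dB/10)
  Stage 1: F_1 = 10^(0.731/10) = 1.183, G_1 = 10^(9.89/10) = 9.750
  Stage 2: F_2 = 10^(8.84/10) = 7.656, G_2 = 10^(−7.76/10) = 0.1675
  Stage 3: F_3 = 10^(2.14/10) = 1.637, G_3 = 10^(−2.14/10) = 0.6109
  Stage 4: F_4 = 10^(3.87/10) = 2.438, G_4 = 10^(33.8/10) = 2399
Friis cascade:
  F = 1.183 + (7.656 − 1)/9.750 + (1.637 − 1)/1.633 + (2.438 − 1)/0.9977 = 3.697
NF = 10 log₁₀(3.697) = 5.68 dB

5.68 dB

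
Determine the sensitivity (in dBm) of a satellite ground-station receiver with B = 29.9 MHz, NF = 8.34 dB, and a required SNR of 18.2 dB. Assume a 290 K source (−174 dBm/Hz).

−72.7 dBm

Sensitivity = −174 + 10 log₁₀(B) + NF + SNR_min
= −174 + 74.76 + 8.34 + 18.2
= −72.70 dBm → −72.7 dBm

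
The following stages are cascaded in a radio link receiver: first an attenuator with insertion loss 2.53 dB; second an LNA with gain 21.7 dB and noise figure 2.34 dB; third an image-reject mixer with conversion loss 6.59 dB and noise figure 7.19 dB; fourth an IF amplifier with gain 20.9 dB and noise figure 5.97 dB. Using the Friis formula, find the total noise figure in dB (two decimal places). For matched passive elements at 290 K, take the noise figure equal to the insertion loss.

5.16 dB

Convert to linear (a loss of L dB is a gain of −L dB): F_i = 10^(NF_i/10), G_i = 10^(G_i,dB/10)
  Stage 1: F_1 = 10^(2.53/10) = 1.791, G_1 = 10^(−2.53/10) = 0.5585
  Stage 2: F_2 = 10^(2.34/10) = 1.714, G_2 = 10^(21.7/10) = 147.9
  Stage 3: F_3 = 10^(7.19/10) = 5.236, G_3 = 10^(−6.59/10) = 0.2193
  Stage 4: F_4 = 10^(5.97/10) = 3.954, G_4 = 10^(20.9/10) = 123.0
Friis cascade:
  F = 1.791 + (1.714 − 1)/0.5585 + (5.236 − 1)/82.60 + (3.954 − 1)/18.11 = 3.283
NF = 10 log₁₀(3.283) = 5.16 dB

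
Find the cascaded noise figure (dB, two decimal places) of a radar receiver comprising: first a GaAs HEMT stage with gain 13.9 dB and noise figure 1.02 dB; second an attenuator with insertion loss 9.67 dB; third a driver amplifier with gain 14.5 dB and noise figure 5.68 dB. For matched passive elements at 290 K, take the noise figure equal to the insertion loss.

Convert to linear (a loss of L dB is a gain of −L dB): F_i = 10^(NF_i/10), G_i = 10^(G_i,dB/10)
  Stage 1: F_1 = 10^(1.02/10) = 1.265, G_1 = 10^(13.9/10) = 24.55
  Stage 2: F_2 = 10^(9.67/10) = 9.268, G_2 = 10^(−9.67/10) = 0.1079
  Stage 3: F_3 = 10^(5.68/10) = 3.698, G_3 = 10^(14.5/10) = 28.18
Friis cascade:
  F = 1.265 + (9.268 − 1)/24.55 + (3.698 − 1)/2.649 = 2.620
NF = 10 log₁₀(2.620) = 4.18 dB

4.18 dB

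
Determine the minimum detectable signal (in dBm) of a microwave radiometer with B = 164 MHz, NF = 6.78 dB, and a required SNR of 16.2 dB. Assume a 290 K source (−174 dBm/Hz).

Sensitivity = −174 + 10 log₁₀(B) + NF + SNR_min
= −174 + 82.15 + 6.78 + 16.2
= −68.87 dBm → −68.9 dBm

−68.9 dBm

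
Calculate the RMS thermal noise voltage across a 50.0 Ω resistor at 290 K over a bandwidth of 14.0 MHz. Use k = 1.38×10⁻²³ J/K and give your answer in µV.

V_n = √(4kTRB)
4kTRB = 4 × 1.38×10⁻²³ × 290 × 5.00×10¹ × 1.40×10⁷ = 1.12×10⁻¹¹ V²
V_n = √(1.12×10⁻¹¹) = 3.35×10⁻⁶ V = 3.35 µV

3.35 µV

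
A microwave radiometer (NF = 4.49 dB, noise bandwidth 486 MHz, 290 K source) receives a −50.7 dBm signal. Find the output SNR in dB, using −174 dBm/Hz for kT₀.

Noise floor: N = −174 + 10 log₁₀(B) + NF
10 log₁₀(4.86×10⁸) = 86.87 dB
N = −174 + 86.87 + 4.49 = −82.64 dBm
SNR = P_sig − N = −50.7 − (−82.64) = 31.94 dB → 31.9 dB

31.9 dB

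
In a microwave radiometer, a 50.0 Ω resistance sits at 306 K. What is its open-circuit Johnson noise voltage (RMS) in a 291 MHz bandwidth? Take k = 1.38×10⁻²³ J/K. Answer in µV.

V_n = √(4kTRB)
4kTRB = 4 × 1.38×10⁻²³ × 306 × 5.00×10¹ × 2.91×10⁸ = 2.46×10⁻¹⁰ V²
V_n = √(2.46×10⁻¹⁰) = 1.57×10⁻⁵ V = 15.7 µV

15.7 µV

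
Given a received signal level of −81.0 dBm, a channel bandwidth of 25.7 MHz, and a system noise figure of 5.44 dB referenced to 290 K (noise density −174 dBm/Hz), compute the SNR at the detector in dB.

Noise floor: N = −174 + 10 log₁₀(B) + NF
10 log₁₀(2.57×10⁷) = 74.1 dB
N = −174 + 74.1 + 5.44 = −94.46 dBm
SNR = P_sig − N = −81.0 − (−94.46) = 13.46 dB → 13.5 dB

13.5 dB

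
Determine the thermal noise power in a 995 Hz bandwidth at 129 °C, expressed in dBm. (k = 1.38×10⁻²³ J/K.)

T = 129 °C + 273.15 = 402.15 K
P_n = kTB = 1.38×10⁻²³ × 402.15 × 9.95×10² = 5.52×10⁻¹⁸ W
In dBm: 10 log₁₀(5.52×10⁻¹⁸ / 10⁻³) = −142.6 dBm

−142.6 dBm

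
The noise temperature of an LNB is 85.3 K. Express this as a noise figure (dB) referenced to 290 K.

F = 1 + T_e/T₀ = 1 + 85.3/290 = 1.29414
NF = 10 log₁₀(1.29414) = 1.12 dB

1.12 dB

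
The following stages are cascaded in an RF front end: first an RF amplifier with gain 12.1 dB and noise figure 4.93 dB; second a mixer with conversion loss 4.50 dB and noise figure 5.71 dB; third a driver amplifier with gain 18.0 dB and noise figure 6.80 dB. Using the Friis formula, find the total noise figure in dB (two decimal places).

5.95 dB

Convert to linear (a loss of L dB is a gain of −L dB): F_i = 10^(NF_i/10), G_i = 10^(G_i,dB/10)
  Stage 1: F_1 = 10^(4.93/10) = 3.112, G_1 = 10^(12.1/10) = 16.22
  Stage 2: F_2 = 10^(5.71/10) = 3.724, G_2 = 10^(−4.50/10) = 0.3548
  Stage 3: F_3 = 10^(6.80/10) = 4.786, G_3 = 10^(18.0/10) = 63.10
Friis cascade:
  F = 3.112 + (3.724 − 1)/16.22 + (4.786 − 1)/5.754 = 3.938
NF = 10 log₁₀(3.938) = 5.95 dB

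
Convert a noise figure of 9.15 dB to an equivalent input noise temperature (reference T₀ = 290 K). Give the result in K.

F = 10^(9.15/10) = 8.22243
T_e = (F − 1)·T₀ = (8.22243 − 1) × 290 = 2095 K

2095 K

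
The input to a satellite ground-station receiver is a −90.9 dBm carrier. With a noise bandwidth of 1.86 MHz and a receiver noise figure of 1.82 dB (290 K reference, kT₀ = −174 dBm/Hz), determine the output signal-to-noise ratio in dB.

18.6 dB

Noise floor: N = −174 + 10 log₁₀(B) + NF
10 log₁₀(1.86×10⁶) = 62.7 dB
N = −174 + 62.7 + 1.82 = −109.48 dBm
SNR = P_sig − N = −90.9 − (−109.48) = 18.58 dB → 18.6 dB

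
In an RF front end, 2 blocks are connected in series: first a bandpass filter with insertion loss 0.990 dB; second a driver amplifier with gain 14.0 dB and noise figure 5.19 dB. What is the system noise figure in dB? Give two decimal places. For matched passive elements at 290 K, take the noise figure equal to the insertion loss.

6.18 dB

Convert to linear (a loss of L dB is a gain of −L dB): F_i = 10^(NF_i/10), G_i = 10^(G_i,dB/10)
  Stage 1: F_1 = 10^(0.990/10) = 1.256, G_1 = 10^(−0.990/10) = 0.7962
  Stage 2: F_2 = 10^(5.19/10) = 3.304, G_2 = 10^(14.0/10) = 25.12
Friis cascade:
  F = 1.256 + (3.304 − 1)/0.7962 = 4.150
NF = 10 log₁₀(4.150) = 6.18 dB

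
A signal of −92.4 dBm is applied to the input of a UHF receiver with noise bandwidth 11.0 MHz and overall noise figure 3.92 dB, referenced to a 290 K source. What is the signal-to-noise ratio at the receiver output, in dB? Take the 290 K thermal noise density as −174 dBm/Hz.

Noise floor: N = −174 + 10 log₁₀(B) + NF
10 log₁₀(1.10×10⁷) = 70.41 dB
N = −174 + 70.41 + 3.92 = −99.67 dBm
SNR = P_sig − N = −92.4 − (−99.67) = 7.27 dB → 7.3 dB

7.3 dB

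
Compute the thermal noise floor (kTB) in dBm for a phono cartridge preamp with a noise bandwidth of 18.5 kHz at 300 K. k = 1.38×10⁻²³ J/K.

−131.2 dBm

P_n = kTB = 1.38×10⁻²³ × 300 × 1.85×10⁴ = 7.66×10⁻¹⁷ W
In dBm: 10 log₁₀(7.66×10⁻¹⁷ / 10⁻³) = −131.2 dBm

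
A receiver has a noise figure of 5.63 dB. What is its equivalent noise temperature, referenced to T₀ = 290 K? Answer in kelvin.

770 K

F = 10^(5.63/10) = 3.65595
T_e = (F − 1)·T₀ = (3.65595 − 1) × 290 = 770 K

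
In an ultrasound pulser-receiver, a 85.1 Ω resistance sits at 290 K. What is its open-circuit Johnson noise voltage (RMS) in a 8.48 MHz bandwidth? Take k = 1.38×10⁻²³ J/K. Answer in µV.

3.40 µV

V_n = √(4kTRB)
4kTRB = 4 × 1.38×10⁻²³ × 290 × 8.51×10¹ × 8.48×10⁶ = 1.16×10⁻¹¹ V²
V_n = √(1.16×10⁻¹¹) = 3.40×10⁻⁶ V = 3.40 µV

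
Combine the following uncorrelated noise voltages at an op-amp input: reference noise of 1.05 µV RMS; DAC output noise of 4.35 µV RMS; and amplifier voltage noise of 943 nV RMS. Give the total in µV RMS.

Uncorrelated sources add in power (mean-square): V_tot = √(ΣV_i²)
V_tot = √[(1.05×10⁻⁶)² + (4.35×10⁻⁶)² + (9.43×10⁻⁷)²] = 4.57×10⁻⁶ V = 4.57 µV

4.57 µV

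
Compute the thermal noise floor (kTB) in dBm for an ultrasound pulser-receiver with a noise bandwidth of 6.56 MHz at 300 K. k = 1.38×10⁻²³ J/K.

−105.7 dBm

P_n = kTB = 1.38×10⁻²³ × 300 × 6.56×10⁶ = 2.72×10⁻¹⁴ W
In dBm: 10 log₁₀(2.72×10⁻¹⁴ / 10⁻³) = −105.7 dBm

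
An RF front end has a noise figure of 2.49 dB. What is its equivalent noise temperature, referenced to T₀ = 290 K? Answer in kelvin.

225 K

F = 10^(2.49/10) = 1.77419
T_e = (F − 1)·T₀ = (1.77419 − 1) × 290 = 225 K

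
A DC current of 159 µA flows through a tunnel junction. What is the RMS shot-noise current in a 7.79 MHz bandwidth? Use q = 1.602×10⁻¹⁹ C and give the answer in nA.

I_n = √(2qI·B)
2qI·B = 2 × 1.602×10⁻¹⁹ × 1.59×10⁻⁴ × 7.79×10⁶ = 3.97×10⁻¹⁶ A²
I_n = √(3.97×10⁻¹⁶) = 1.99×10⁻⁸ A = 19.9 nA

19.9 nA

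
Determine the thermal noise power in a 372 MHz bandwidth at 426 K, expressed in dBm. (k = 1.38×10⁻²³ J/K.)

−86.6 dBm

P_n = kTB = 1.38×10⁻²³ × 426 × 3.72×10⁸ = 2.19×10⁻¹² W
In dBm: 10 log₁₀(2.19×10⁻¹² / 10⁻³) = −86.6 dBm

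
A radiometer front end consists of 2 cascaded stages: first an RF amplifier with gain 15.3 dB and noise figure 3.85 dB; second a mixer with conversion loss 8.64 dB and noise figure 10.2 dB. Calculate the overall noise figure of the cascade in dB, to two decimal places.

4.32 dB

Convert to linear (a loss of L dB is a gain of −L dB): F_i = 10^(NF_i/10), G_i = 10^(G_i,dB/10)
  Stage 1: F_1 = 10^(3.85/10) = 2.427, G_1 = 10^(15.3/10) = 33.88
  Stage 2: F_2 = 10^(10.2/10) = 10.47, G_2 = 10^(−8.64/10) = 0.1368
Friis cascade:
  F = 2.427 + (10.47 − 1)/33.88 = 2.706
NF = 10 log₁₀(2.706) = 4.32 dB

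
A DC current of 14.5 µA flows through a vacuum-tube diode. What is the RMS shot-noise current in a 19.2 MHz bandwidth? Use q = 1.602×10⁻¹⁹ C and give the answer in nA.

9.44 nA

I_n = √(2qI·B)
2qI·B = 2 × 1.602×10⁻¹⁹ × 1.45×10⁻⁵ × 1.92×10⁷ = 8.92×10⁻¹⁷ A²
I_n = √(8.92×10⁻¹⁷) = 9.44×10⁻⁹ A = 9.44 nA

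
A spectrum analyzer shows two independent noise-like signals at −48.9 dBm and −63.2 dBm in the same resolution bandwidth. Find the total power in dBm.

−48.7 dBm

Convert to linear, add, convert back:
P₁ = 1.29×10⁻⁸ W, P₂ = 4.79×10⁻¹⁰ W
P_tot = 1.34×10⁻⁸ W → 10 log₁₀(P_tot / 10⁻³) = −48.7 dBm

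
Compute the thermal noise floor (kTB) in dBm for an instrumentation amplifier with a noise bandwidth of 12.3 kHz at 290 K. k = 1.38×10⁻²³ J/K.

−133.1 dBm

P_n = kTB = 1.38×10⁻²³ × 290 × 1.23×10⁴ = 4.92×10⁻¹⁷ W
In dBm: 10 log₁₀(4.92×10⁻¹⁷ / 10⁻³) = −133.1 dBm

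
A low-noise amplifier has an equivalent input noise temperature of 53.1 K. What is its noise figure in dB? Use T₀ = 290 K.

F = 1 + T_e/T₀ = 1 + 53.1/290 = 1.1831
NF = 10 log₁₀(1.1831) = 0.730 dB

0.730 dB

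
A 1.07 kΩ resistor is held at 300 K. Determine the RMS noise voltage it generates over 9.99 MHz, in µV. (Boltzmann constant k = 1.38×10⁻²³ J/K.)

13.3 µV

V_n = √(4kTRB)
4kTRB = 4 × 1.38×10⁻²³ × 300 × 1.07×10³ × 9.99×10⁶ = 1.77×10⁻¹⁰ V²
V_n = √(1.77×10⁻¹⁰) = 1.33×10⁻⁵ V = 13.3 µV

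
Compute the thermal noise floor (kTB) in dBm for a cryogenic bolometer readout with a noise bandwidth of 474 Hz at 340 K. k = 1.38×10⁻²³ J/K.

P_n = kTB = 1.38×10⁻²³ × 340 × 4.74×10² = 2.22×10⁻¹⁸ W
In dBm: 10 log₁₀(2.22×10⁻¹⁸ / 10⁻³) = −146.5 dBm

−146.5 dBm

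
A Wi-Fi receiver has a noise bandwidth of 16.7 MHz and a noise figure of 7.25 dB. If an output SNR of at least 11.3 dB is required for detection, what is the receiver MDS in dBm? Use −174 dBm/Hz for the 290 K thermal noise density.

−83.2 dBm

Sensitivity = −174 + 10 log₁₀(B) + NF + SNR_min
= −174 + 72.23 + 7.25 + 11.3
= −83.22 dBm → −83.2 dBm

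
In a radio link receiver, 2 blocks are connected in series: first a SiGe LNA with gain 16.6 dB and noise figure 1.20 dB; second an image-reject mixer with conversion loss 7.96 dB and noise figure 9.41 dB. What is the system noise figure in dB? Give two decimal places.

Convert to linear (a loss of L dB is a gain of −L dB): F_i = 10^(NF_i/10), G_i = 10^(G_i,dB/10)
  Stage 1: F_1 = 10^(1.20/10) = 1.318, G_1 = 10^(16.6/10) = 45.71
  Stage 2: F_2 = 10^(9.41/10) = 8.730, G_2 = 10^(−7.96/10) = 0.1600
Friis cascade:
  F = 1.318 + (8.730 − 1)/45.71 = 1.487
NF = 10 log₁₀(1.487) = 1.72 dB

1.72 dB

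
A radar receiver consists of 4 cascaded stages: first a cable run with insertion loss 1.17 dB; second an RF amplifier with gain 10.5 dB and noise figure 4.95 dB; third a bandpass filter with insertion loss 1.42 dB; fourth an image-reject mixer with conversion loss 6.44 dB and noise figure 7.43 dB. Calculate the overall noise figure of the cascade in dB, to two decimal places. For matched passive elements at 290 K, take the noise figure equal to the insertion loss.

Convert to linear (a loss of L dB is a gain of −L dB): F_i = 10^(NF_i/10), G_i = 10^(G_i,dB/10)
  Stage 1: F_1 = 10^(1.17/10) = 1.309, G_1 = 10^(−1.17/10) = 0.7638
  Stage 2: F_2 = 10^(4.95/10) = 3.126, G_2 = 10^(10.5/10) = 11.22
  Stage 3: F_3 = 10^(1.42/10) = 1.387, G_3 = 10^(−1.42/10) = 0.7211
  Stage 4: F_4 = 10^(7.43/10) = 5.534, G_4 = 10^(−6.44/10) = 0.2270
Friis cascade:
  F = 1.309 + (3.126 − 1)/0.7638 + (1.387 − 1)/8.570 + (5.534 − 1)/6.180 = 4.871
NF = 10 log₁₀(4.871) = 6.88 dB

6.88 dB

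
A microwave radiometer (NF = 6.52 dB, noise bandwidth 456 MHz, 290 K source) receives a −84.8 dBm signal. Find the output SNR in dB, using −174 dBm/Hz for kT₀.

Noise floor: N = −174 + 10 log₁₀(B) + NF
10 log₁₀(4.56×10⁸) = 86.59 dB
N = −174 + 86.59 + 6.52 = −80.89 dBm
SNR = P_sig − N = −84.8 − (−80.89) = −3.91 dB → −3.9 dB

−3.9 dB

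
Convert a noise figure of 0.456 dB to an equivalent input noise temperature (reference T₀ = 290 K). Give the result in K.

F = 10^(0.456/10) = 1.11071
T_e = (F − 1)·T₀ = (1.11071 − 1) × 290 = 32.1 K

32.1 K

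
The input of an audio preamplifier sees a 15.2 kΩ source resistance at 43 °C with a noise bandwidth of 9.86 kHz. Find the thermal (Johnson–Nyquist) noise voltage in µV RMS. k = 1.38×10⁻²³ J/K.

1.62 µV

T = 43 °C + 273.15 = 316.15 K
V_n = √(4kTRB)
4kTRB = 4 × 1.38×10⁻²³ × 316.15 × 1.52×10⁴ × 9.86×10³ = 2.62×10⁻¹² V²
V_n = √(2.62×10⁻¹²) = 1.62×10⁻⁶ V = 1.62 µV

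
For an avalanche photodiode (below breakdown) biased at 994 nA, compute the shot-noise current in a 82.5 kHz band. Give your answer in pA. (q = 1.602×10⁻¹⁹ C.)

162 pA

I_n = √(2qI·B)
2qI·B = 2 × 1.602×10⁻¹⁹ × 9.94×10⁻⁷ × 8.25×10⁴ = 2.63×10⁻²⁰ A²
I_n = √(2.63×10⁻²⁰) = 1.62×10⁻¹⁰ A = 162 pA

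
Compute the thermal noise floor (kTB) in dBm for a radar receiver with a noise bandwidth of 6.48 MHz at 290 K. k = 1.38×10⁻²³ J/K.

P_n = kTB = 1.38×10⁻²³ × 290 × 6.48×10⁶ = 2.59×10⁻¹⁴ W
In dBm: 10 log₁₀(2.59×10⁻¹⁴ / 10⁻³) = −105.9 dBm

−105.9 dBm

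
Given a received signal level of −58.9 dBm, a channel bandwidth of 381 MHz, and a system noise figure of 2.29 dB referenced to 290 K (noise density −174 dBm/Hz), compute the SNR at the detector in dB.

Noise floor: N = −174 + 10 log₁₀(B) + NF
10 log₁₀(3.81×10⁸) = 85.81 dB
N = −174 + 85.81 + 2.29 = −85.90 dBm
SNR = P_sig − N = −58.9 − (−85.90) = 27.00 dB → 27.0 dB

27.0 dB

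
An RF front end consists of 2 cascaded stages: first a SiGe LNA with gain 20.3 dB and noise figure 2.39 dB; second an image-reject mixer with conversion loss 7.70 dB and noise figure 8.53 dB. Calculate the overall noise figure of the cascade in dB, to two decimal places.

2.53 dB

Convert to linear (a loss of L dB is a gain of −L dB): F_i = 10^(NF_i/10), G_i = 10^(G_i,dB/10)
  Stage 1: F_1 = 10^(2.39/10) = 1.734, G_1 = 10^(20.3/10) = 107.2
  Stage 2: F_2 = 10^(8.53/10) = 7.129, G_2 = 10^(−7.70/10) = 0.1698
Friis cascade:
  F = 1.734 + (7.129 − 1)/107.2 = 1.791
NF = 10 log₁₀(1.791) = 2.53 dB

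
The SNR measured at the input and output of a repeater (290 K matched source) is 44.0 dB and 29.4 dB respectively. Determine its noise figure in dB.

NF (dB) = SNR_in(dB) − SNR_out(dB) when the source is at T₀
NF = 44.0 − 29.4 = 14.6 dB

14.6 dB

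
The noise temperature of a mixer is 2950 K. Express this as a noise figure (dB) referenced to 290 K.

10.48 dB

F = 1 + T_e/T₀ = 1 + 2950/290 = 11.1724
NF = 10 log₁₀(11.1724) = 10.48 dB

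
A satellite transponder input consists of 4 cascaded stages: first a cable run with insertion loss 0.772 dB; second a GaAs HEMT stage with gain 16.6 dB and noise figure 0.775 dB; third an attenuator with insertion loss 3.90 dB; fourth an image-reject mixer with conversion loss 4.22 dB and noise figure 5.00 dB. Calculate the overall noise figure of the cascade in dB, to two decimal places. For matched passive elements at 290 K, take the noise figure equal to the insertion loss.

Convert to linear (a loss of L dB is a gain of −L dB): F_i = 10^(NF_i/10), G_i = 10^(G_i,dB/10)
  Stage 1: F_1 = 10^(0.772/10) = 1.195, G_1 = 10^(−0.772/10) = 0.8371
  Stage 2: F_2 = 10^(0.775/10) = 1.195, G_2 = 10^(16.6/10) = 45.71
  Stage 3: F_3 = 10^(3.90/10) = 2.455, G_3 = 10^(−3.90/10) = 0.4074
  Stage 4: F_4 = 10^(5.00/10) = 3.162, G_4 = 10^(−4.22/10) = 0.3784
Friis cascade:
  F = 1.195 + (1.195 − 1)/0.8371 + (2.455 − 1)/38.26 + (3.162 − 1)/15.59 = 1.605
NF = 10 log₁₀(1.605) = 2.05 dB

2.05 dB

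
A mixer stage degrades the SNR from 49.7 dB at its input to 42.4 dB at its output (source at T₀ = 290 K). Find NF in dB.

NF (dB) = SNR_in(dB) − SNR_out(dB) when the source is at T₀
NF = 49.7 − 42.4 = 7.3 dB

7.3 dB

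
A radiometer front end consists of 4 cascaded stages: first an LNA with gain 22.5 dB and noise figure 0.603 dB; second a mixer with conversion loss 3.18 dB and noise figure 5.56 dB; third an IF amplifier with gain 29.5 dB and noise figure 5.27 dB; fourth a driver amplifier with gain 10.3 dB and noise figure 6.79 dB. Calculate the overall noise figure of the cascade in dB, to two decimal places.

Convert to linear (a loss of L dB is a gain of −L dB): F_i = 10^(NF_i/10), G_i = 10^(G_i,dB/10)
  Stage 1: F_1 = 10^(0.603/10) = 1.149, G_1 = 10^(22.5/10) = 177.8
  Stage 2: F_2 = 10^(5.56/10) = 3.597, G_2 = 10^(−3.18/10) = 0.4808
  Stage 3: F_3 = 10^(5.27/10) = 3.365, G_3 = 10^(29.5/10) = 891.3
  Stage 4: F_4 = 10^(6.79/10) = 4.775, G_4 = 10^(10.3/10) = 10.72
Friis cascade:
  F = 1.149 + (3.597 − 1)/177.8 + (3.365 − 1)/85.51 + (4.775 − 1)/7.621×10⁴ = 1.191
NF = 10 log₁₀(1.191) = 0.76 dB

0.76 dB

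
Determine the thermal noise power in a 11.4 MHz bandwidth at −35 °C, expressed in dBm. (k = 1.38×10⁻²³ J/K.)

T = −35 °C + 273.15 = 238.15 K
P_n = kTB = 1.38×10⁻²³ × 238.15 × 1.14×10⁷ = 3.75×10⁻¹⁴ W
In dBm: 10 log₁₀(3.75×10⁻¹⁴ / 10⁻³) = −104.3 dBm

−104.3 dBm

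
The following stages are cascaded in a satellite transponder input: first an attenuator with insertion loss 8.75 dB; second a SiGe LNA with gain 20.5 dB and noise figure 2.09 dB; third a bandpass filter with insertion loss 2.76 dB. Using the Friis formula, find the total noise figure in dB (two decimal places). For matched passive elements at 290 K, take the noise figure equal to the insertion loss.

Convert to linear (a loss of L dB is a gain of −L dB): F_i = 10^(NF_i/10), G_i = 10^(G_i,dB/10)
  Stage 1: F_1 = 10^(8.75/10) = 7.499, G_1 = 10^(−8.75/10) = 0.1334
  Stage 2: F_2 = 10^(2.09/10) = 1.618, G_2 = 10^(20.5/10) = 112.2
  Stage 3: F_3 = 10^(2.76/10) = 1.888, G_3 = 10^(−2.76/10) = 0.5297
Friis cascade:
  F = 7.499 + (1.618 − 1)/0.1334 + (1.888 − 1)/14.96 = 12.19
NF = 10 log₁₀(12.19) = 10.86 dB

10.86 dB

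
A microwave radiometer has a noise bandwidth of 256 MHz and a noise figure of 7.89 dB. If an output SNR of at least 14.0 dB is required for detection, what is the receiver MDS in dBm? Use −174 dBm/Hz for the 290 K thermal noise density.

Sensitivity = −174 + 10 log₁₀(B) + NF + SNR_min
= −174 + 84.08 + 7.89 + 14.0
= −68.03 dBm → −68.0 dBm

−68.0 dBm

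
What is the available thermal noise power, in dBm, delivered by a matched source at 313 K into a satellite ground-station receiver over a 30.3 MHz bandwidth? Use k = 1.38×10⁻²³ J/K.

−98.8 dBm

P_n = kTB = 1.38×10⁻²³ × 313 × 3.03×10⁷ = 1.31×10⁻¹³ W
In dBm: 10 log₁₀(1.31×10⁻¹³ / 10⁻³) = −98.8 dBm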